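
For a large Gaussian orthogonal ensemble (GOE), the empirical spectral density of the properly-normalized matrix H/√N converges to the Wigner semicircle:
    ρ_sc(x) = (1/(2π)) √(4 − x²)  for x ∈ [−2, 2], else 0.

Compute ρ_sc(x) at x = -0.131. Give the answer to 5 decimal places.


ρ_sc(x) = (1/(2π)) √(4 − x²). With x = -0.131:
  4 − x² = 4 − (-0.131)² = 4 − 0.017161 = 3.982839.
  √(4 − x²) = 1.995705.
  1/(2π) = 0.159155.
  ρ_sc(-0.131) = 0.159155 · 1.995705 = 0.317626.

Rounded to 5 decimal places: ρ_sc(-0.131) ≈ 0.31763.


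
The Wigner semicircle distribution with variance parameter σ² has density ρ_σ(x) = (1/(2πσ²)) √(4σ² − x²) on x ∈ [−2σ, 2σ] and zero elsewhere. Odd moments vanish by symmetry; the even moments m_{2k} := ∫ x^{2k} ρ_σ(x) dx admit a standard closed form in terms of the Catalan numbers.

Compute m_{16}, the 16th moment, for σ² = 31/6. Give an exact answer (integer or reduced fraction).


By the scaled semicircle moment identity, m_{2k} = σ^{2k} · C_k with k = 8.
C_8 = (1/(k+1)) · C(2k, k) = (1/9) · C(16, 8) = (1/9) · 12870 = 1430.
σ^{2k} = (σ²)^k = (31/6)^8 = 852891037441/1679616.

Therefore m_{16} = σ^{16} · C_8 = (852891037441/1679616) · 1430 = 609817091770315/839808.


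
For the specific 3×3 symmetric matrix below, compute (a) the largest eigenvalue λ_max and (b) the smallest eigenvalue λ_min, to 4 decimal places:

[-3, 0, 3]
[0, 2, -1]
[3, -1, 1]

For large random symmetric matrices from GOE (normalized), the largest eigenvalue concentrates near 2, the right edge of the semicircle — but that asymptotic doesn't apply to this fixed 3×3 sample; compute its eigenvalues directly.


Since M is real symmetric, all three eigenvalues are real; they are the roots of det(λI − M) = λ³ − (tr M) λ² + s λ − det M, where s is the sum of the principal 2×2 minors.
tr M = -3 + 2 + 1 = 0.
s = ((-3)·2 − 0²) + ((-3)·1 − 3²) + (2·1 − (-1)²) = -6 + (-12) + 1 = -17.
det M (expand along row 1) = (-3)·1 − 0·3 + 3·(-6) = -21.
Characteristic polynomial: λ³ − 17λ + 21 = 0.
Substitute λ = y + (tr M)/3 = y + 0.000000 to remove the quadratic term: y³ + p·y + q = 0 with p = s − (tr M)²/3 = -17.000000 and q = −2(tr M)³/27 + (tr M)·s/3 − det M = 21.000000.
Three real roots ⇒ use the trigonometric (Viète) form: r = 2√(−p/3) = 4.760952, φ = arccos(3q/(p·r)) = arccos(-0.778391) = 2.462895 rad.
y_k = r·cos(φ/3 − 2πk/3) for k = 0, 1, 2 gives y = 3.244662, 1.394974, -4.639636.
λ_k = y_k + 0.000000 gives λ = 3.2447, 1.3950, -4.6396 (check: the sum is 0.0000 = tr M).

Hence λ_max = 3.2447 and λ_min = -4.6396.


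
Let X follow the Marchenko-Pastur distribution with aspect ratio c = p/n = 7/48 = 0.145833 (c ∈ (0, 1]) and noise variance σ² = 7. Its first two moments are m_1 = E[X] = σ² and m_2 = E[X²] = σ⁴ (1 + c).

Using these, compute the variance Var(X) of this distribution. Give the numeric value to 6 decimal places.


m_1 = E[X] = σ² = 7, so m_1² = 49.
m_2 = E[X²] = σ⁴ (1 + c) = 49 · (1 + 0.145833) = 49 · 1.145833 = 56.145833.
(Note m_2 − m_1² simplifies to c · σ⁴ = 0.145833 · 49.)

Var(X) = m_2 − m_1² = 56.145833 − 49 = 7.145833.


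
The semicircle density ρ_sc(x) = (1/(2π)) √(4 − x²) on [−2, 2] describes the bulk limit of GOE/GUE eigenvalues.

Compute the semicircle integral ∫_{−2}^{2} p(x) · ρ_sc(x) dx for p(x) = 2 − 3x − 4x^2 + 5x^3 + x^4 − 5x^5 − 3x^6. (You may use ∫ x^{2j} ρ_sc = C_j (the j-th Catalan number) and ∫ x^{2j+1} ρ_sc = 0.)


Write p(x) = Σ a_i x^i, split into monomials and integrate each against ρ_sc separately.
Using ∫ x^{2j} ρ_sc = C_j = (1/(j+1)) C(2j, j) (Catalan numbers) and ∫ x^{2j+1} ρ_sc = 0 (odd monomials vanish by symmetry):
  i = 0 (even): a_0 · C_{0} = 2 · 1 = 2
  i = 1 (odd): ∫ x^1 ρ_sc = 0 (vanishes)
  i = 2 (even): a_2 · C_{1} = -4 · 1 = -4
  i = 3 (odd): ∫ x^3 ρ_sc = 0 (vanishes)
  i = 4 (even): a_4 · C_{2} = 1 · 2 = 2
  i = 5 (odd): ∫ x^5 ρ_sc = 0 (vanishes)
  i = 6 (even): a_6 · C_{3} = -3 · 5 = -15

Summing the contributions: ∫_{−2}^{2} p(x) ρ_sc(x) dx = 2 + (-4) + 2 + (-15) = -15.


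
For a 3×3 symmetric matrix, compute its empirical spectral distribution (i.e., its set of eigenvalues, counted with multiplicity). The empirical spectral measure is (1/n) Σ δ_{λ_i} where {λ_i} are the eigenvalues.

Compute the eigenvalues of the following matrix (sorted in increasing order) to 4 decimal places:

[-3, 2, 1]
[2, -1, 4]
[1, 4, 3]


Since M is real symmetric, all three eigenvalues are real; they are the roots of det(λI − M) = λ³ − (tr M) λ² + s λ − det M, where s is the sum of the principal 2×2 minors.
tr M = -3 + (-1) + 3 = -1.
s = ((-3)·(-1) − 2²) + ((-3)·3 − 1²) + ((-1)·3 − 4²) = -1 + (-10) + (-19) = -30.
det M (expand along row 1) = (-3)·(-19) − 2·2 + 1·9 = 62.
Characteristic polynomial: λ³ + λ² − 30λ − 62 = 0.
Substitute λ = y + (tr M)/3 = y − 0.333333 to remove the quadratic term: y³ + p·y + q = 0 with p = s − (tr M)²/3 = -30.333333 and q = −2(tr M)³/27 + (tr M)·s/3 − det M = -51.925926.
Three real roots ⇒ use the trigonometric (Viète) form: r = 2√(−p/3) = 6.359595, φ = arccos(3q/(p·r)) = arccos(0.807525) = 0.630853 rad.
y_k = r·cos(φ/3 − 2πk/3) for k = 0, 1, 2 gives y = 6.219503, -1.960113, -4.259390.
λ_k = y_k − 0.333333 gives λ = 5.8862, -2.2934, -4.5927 (check: the sum is -1.0000 = tr M).

Eigenvalues sorted in increasing order: [-4.5927, -2.2934, 5.8862].


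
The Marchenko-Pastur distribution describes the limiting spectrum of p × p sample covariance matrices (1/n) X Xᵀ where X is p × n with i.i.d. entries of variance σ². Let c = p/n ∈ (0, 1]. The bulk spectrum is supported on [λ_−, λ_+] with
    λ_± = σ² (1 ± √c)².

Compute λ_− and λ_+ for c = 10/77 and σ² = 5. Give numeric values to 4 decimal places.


c = 10/77 = 0.129870; √c = 0.360375.
λ_− = σ² (1 − √c)² = 5 · (1 − 0.360375)² = 5 · (0.639625)² = 2.045601.
λ_+ = σ² (1 + √c)² = 5 · (1 + 0.360375)² = 5 · (1.360375)² = 9.253101.

Rounded to 4 decimal places: λ_− ≈ 2.0456, λ_+ ≈ 9.2531.


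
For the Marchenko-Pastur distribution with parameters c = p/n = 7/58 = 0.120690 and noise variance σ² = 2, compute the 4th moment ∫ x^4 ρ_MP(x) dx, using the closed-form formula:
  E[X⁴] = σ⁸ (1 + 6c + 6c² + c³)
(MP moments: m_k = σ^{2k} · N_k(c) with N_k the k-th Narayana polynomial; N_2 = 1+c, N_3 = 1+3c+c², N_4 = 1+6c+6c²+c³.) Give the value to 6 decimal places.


E[X⁴] = σ⁸ (1 + 6c + 6c² + c³) (fourth MP moment). With σ² = 2 (so σ⁸ = 16) and c = 7/58 = 0.120690: E[X⁴] = 16 · (1 + 6·0.120690 + 6·(0.120690)² + (0.120690)³) = 16 · 1.813292.

So E[X^4] = 29.012670.


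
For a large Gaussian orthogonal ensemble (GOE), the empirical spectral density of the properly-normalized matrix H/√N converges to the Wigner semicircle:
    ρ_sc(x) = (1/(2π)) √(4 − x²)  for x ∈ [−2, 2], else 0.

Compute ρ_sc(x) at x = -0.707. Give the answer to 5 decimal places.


ρ_sc(x) = (1/(2π)) √(4 − x²). With x = -0.707:
  4 − x² = 4 − (-0.707)² = 4 − 0.499849 = 3.500151.
  √(4 − x²) = 1.870869.
  1/(2π) = 0.159155.
  ρ_sc(-0.707) = 0.159155 · 1.870869 = 0.297758.

Rounded to 5 decimal places: ρ_sc(-0.707) ≈ 0.29776.


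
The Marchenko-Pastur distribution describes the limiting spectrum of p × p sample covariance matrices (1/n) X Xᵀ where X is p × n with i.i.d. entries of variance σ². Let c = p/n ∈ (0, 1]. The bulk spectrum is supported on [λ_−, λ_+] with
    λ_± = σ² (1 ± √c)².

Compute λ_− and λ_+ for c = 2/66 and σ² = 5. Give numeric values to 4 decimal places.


c = 2/66 = 0.030303; √c = 0.174078.
λ_− = σ² (1 − √c)² = 5 · (1 − 0.174078)² = 5 · (0.825922)² = 3.410739.
λ_+ = σ² (1 + √c)² = 5 · (1 + 0.174078)² = 5 · (1.174078)² = 6.892292.

Rounded to 4 decimal places: λ_− ≈ 3.4107, λ_+ ≈ 6.8923.


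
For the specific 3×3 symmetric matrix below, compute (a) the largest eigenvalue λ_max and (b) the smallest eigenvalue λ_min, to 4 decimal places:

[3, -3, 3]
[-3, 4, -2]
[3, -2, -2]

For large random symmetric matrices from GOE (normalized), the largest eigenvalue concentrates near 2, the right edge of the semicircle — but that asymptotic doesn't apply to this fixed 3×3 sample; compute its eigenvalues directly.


Since M is real symmetric, all three eigenvalues are real; they are the roots of det(λI − M) = λ³ − (tr M) λ² + s λ − det M, where s is the sum of the principal 2×2 minors.
tr M = 3 + 4 + (-2) = 5.
s = (3·4 − (-3)²) + (3·(-2) − 3²) + (4·(-2) − (-2)²) = 3 + (-15) + (-12) = -24.
det M (expand along row 1) = 3·(-12) − (-3)·12 + 3·(-6) = -18.
Characteristic polynomial: λ³ − 5λ² − 24λ + 18 = 0.
Substitute λ = y + (tr M)/3 = y + 1.666667 to remove the quadratic term: y³ + p·y + q = 0 with p = s − (tr M)²/3 = -32.333333 and q = −2(tr M)³/27 + (tr M)·s/3 − det M = -31.259259.
Three real roots ⇒ use the trigonometric (Viète) form: r = 2√(−p/3) = 6.565905, φ = arccos(3q/(p·r)) = arccos(0.441728) = 1.113273 rad.
y_k = r·cos(φ/3 − 2πk/3) for k = 0, 1, 2 gives y = 6.118979, -0.997475, -5.121504.
λ_k = y_k + 1.666667 gives λ = 7.7856, 0.6692, -3.4548 (check: the sum is 5.0000 = tr M).

Hence λ_max = 7.7856 and λ_min = -3.4548.


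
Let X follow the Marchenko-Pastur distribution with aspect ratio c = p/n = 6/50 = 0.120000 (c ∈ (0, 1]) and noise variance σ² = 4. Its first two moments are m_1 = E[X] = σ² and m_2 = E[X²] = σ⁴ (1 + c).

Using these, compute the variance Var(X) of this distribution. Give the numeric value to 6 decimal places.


m_1 = E[X] = σ² = 4, so m_1² = 16.
m_2 = E[X²] = σ⁴ (1 + c) = 16 · (1 + 0.120000) = 16 · 1.120000 = 17.920000.
(Note m_2 − m_1² simplifies to c · σ⁴ = 0.120000 · 16.)

Var(X) = m_2 − m_1² = 17.920000 − 16 = 1.920000.


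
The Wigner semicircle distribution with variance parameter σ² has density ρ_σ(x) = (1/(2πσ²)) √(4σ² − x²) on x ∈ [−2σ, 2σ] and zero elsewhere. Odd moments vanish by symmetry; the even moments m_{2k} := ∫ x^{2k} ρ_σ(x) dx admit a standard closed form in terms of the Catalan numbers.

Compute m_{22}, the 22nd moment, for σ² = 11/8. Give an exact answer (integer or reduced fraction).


By the scaled semicircle moment identity, m_{2k} = σ^{2k} · C_k with k = 11.
C_11 = (1/(k+1)) · C(2k, k) = (1/12) · C(22, 11) = (1/12) · 705432 = 58786.
σ^{2k} = (σ²)^k = (11/8)^11 = 285311670611/8589934592.

Therefore m_{22} = σ^{22} · C_11 = (285311670611/8589934592) · 58786 = 8386165934269123/4294967296.


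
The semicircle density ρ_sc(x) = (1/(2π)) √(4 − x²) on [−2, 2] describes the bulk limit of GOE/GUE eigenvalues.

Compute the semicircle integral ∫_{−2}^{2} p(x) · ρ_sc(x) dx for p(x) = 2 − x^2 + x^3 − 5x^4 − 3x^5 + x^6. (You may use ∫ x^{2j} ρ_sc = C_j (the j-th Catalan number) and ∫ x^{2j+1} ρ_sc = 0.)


Write p(x) = Σ a_i x^i, split into monomials and integrate each against ρ_sc separately.
Using ∫ x^{2j} ρ_sc = C_j = (1/(j+1)) C(2j, j) (Catalan numbers) and ∫ x^{2j+1} ρ_sc = 0 (odd monomials vanish by symmetry):
  i = 0 (even): a_0 · C_{0} = 2 · 1 = 2
  i = 2 (even): a_2 · C_{1} = -1 · 1 = -1
  i = 3 (odd): ∫ x^3 ρ_sc = 0 (vanishes)
  i = 4 (even): a_4 · C_{2} = -5 · 2 = -10
  i = 5 (odd): ∫ x^5 ρ_sc = 0 (vanishes)
  i = 6 (even): a_6 · C_{3} = 1 · 5 = 5

Summing the contributions: ∫_{−2}^{2} p(x) ρ_sc(x) dx = 2 + (-1) + (-10) + 5 = -4.


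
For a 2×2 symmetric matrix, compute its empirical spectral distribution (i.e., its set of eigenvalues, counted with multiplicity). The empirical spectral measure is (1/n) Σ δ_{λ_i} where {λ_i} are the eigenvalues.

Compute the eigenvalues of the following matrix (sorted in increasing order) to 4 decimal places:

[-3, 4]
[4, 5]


Since M is real symmetric, both eigenvalues are real; they are the roots of det(λI − M) = λ² − (tr M) λ + det M.
tr M = -3 + 5 = 2.
det M = (-3)·5 − 4² = -15 − 16 = -31.
Characteristic polynomial: λ² − 2λ − 31 = 0.
Discriminant Δ = (tr M)² − 4·det M = 4 − (-124) = 128; √Δ = 11.313708.
λ = (tr M ± √Δ)/2 = (2 ± 11.313708)/2, giving (tr M − √Δ)/2 = -4.6569 and (tr M + √Δ)/2 = 6.6569.

Eigenvalues sorted in increasing order: [-4.6569, 6.6569].


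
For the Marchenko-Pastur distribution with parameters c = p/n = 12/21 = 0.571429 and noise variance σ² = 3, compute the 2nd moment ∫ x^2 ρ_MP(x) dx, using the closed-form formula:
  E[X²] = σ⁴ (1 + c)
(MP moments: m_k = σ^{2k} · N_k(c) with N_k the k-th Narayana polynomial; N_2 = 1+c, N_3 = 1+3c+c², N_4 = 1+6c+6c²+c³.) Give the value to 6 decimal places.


E[X²] = σ⁴ (1 + c) (second MP moment). With σ² = 3 (so σ⁴ = 9) and c = 12/21 = 0.571429: E[X²] = 9 · (1 + 0.571429) = 9 · 1.571429.

So E[X^2] = 14.142857.


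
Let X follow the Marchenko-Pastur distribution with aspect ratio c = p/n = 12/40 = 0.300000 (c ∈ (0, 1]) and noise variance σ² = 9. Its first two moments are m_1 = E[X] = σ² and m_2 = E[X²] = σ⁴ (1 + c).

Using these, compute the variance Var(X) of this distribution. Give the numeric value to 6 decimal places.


m_1 = E[X] = σ² = 9, so m_1² = 81.
m_2 = E[X²] = σ⁴ (1 + c) = 81 · (1 + 0.300000) = 81 · 1.300000 = 105.300000.
(Note m_2 − m_1² simplifies to c · σ⁴ = 0.300000 · 81.)

Var(X) = m_2 − m_1² = 105.300000 − 81 = 24.300000.


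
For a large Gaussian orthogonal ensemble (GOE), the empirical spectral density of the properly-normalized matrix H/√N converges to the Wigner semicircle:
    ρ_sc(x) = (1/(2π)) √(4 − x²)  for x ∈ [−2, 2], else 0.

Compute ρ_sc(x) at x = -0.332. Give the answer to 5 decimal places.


ρ_sc(x) = (1/(2π)) √(4 − x²). With x = -0.332:
  4 − x² = 4 − (-0.332)² = 4 − 0.110224 = 3.889776.
  √(4 − x²) = 1.972252.
  1/(2π) = 0.159155.
  ρ_sc(-0.332) = 0.159155 · 1.972252 = 0.313894.

Rounded to 5 decimal places: ρ_sc(-0.332) ≈ 0.31389.


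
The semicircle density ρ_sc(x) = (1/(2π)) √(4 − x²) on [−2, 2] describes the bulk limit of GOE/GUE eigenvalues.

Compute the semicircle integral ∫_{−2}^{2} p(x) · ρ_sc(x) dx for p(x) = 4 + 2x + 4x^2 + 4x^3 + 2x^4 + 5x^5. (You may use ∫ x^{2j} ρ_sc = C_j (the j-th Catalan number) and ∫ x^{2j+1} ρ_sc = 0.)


Write p(x) = Σ a_i x^i, split into monomials and integrate each against ρ_sc separately.
Using ∫ x^{2j} ρ_sc = C_j = (1/(j+1)) C(2j, j) (Catalan numbers) and ∫ x^{2j+1} ρ_sc = 0 (odd monomials vanish by symmetry):
  i = 0 (even): a_0 · C_{0} = 4 · 1 = 4
  i = 1 (odd): ∫ x^1 ρ_sc = 0 (vanishes)
  i = 2 (even): a_2 · C_{1} = 4 · 1 = 4
  i = 3 (odd): ∫ x^3 ρ_sc = 0 (vanishes)
  i = 4 (even): a_4 · C_{2} = 2 · 2 = 4
  i = 5 (odd): ∫ x^5 ρ_sc = 0 (vanishes)

Summing the contributions: ∫_{−2}^{2} p(x) ρ_sc(x) dx = 4 + 4 + 4 = 12.


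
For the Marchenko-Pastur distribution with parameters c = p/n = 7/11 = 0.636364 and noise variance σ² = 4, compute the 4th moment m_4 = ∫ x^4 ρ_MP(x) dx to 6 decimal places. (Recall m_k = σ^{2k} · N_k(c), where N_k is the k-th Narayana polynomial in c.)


E[X⁴] = σ⁸ (1 + 6c + 6c² + c³) (fourth MP moment). With σ² = 4 (so σ⁸ = 256) and c = 7/11 = 0.636364: E[X⁴] = 256 · (1 + 6·0.636364 + 6·(0.636364)² + (0.636364)³) = 256 · 7.505635.

So E[X^4] = 1921.442524.


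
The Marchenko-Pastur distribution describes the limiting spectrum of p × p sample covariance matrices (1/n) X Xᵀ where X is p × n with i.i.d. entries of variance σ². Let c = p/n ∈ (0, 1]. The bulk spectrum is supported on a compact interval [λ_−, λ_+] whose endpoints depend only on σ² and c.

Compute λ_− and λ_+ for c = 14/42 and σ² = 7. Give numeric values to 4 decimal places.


c = 14/42 = 0.333333; √c = 0.577350.
λ_− = σ² (1 − √c)² = 7 · (1 − 0.577350)² = 7 · (0.422650)² = 1.250430.
λ_+ = σ² (1 + √c)² = 7 · (1 + 0.577350)² = 7 · (1.577350)² = 17.416237.

Rounded to 4 decimal places: λ_− ≈ 1.2504, λ_+ ≈ 17.4162.


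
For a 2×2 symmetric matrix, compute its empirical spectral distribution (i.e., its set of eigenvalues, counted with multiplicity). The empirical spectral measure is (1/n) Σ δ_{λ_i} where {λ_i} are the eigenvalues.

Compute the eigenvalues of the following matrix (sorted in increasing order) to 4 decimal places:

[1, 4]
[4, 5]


Since M is real symmetric, both eigenvalues are real; they are the roots of det(λI − M) = λ² − (tr M) λ + det M.
tr M = 1 + 5 = 6.
det M = 1·5 − 4² = 5 − 16 = -11.
Characteristic polynomial: λ² − 6λ − 11 = 0.
Discriminant Δ = (tr M)² − 4·det M = 36 − (-44) = 80; √Δ = 8.944272.
λ = (tr M ± √Δ)/2 = (6 ± 8.944272)/2, giving (tr M − √Δ)/2 = -1.4721 and (tr M + √Δ)/2 = 7.4721.

Eigenvalues sorted in increasing order: [-1.4721, 7.4721].


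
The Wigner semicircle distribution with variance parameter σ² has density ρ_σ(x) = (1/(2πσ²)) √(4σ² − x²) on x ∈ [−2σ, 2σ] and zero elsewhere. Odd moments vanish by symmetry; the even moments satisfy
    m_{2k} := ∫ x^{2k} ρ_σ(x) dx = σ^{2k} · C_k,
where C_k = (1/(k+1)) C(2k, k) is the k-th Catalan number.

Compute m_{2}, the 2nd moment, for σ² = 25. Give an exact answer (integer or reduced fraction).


By the scaled semicircle moment identity, m_{2k} = σ^{2k} · C_k with k = 1.
C_1 = (1/(k+1)) · C(2k, k) = (1/2) · C(2, 1) = (1/2) · 2 = 1.
σ^{2k} = (σ²)^k = (25)^1 = 25.

Therefore m_{2} = σ^{2} · C_1 = 25 · 1 = 25.


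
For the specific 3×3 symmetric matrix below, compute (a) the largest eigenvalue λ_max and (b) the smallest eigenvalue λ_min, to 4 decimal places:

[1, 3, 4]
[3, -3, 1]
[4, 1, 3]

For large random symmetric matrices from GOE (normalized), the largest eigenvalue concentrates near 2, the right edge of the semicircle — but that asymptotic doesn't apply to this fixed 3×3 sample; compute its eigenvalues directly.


Since M is real symmetric, all three eigenvalues are real; they are the roots of det(λI − M) = λ³ − (tr M) λ² + s λ − det M, where s is the sum of the principal 2×2 minors.
tr M = 1 + (-3) + 3 = 1.
s = (1·(-3) − 3²) + (1·3 − 4²) + ((-3)·3 − 1²) = -12 + (-13) + (-10) = -35.
det M (expand along row 1) = 1·(-10) − 3·5 + 4·15 = 35.
Characteristic polynomial: λ³ − λ² − 35λ − 35 = 0.
Substitute λ = y + (tr M)/3 = y + 0.333333 to remove the quadratic term: y³ + p·y + q = 0 with p = s − (tr M)²/3 = -35.333333 and q = −2(tr M)³/27 + (tr M)·s/3 − det M = -46.740741.
Three real roots ⇒ use the trigonometric (Viète) form: r = 2√(−p/3) = 6.863753, φ = arccos(3q/(p·r)) = arccos(0.578190) = 0.954288 rad.
y_k = r·cos(φ/3 − 2πk/3) for k = 0, 1, 2 gives y = 6.519417, -1.400614, -5.118803.
λ_k = y_k + 0.333333 gives λ = 6.8528, -1.0673, -4.7855 (check: the sum is 1.0000 = tr M).

Hence λ_max = 6.8528 and λ_min = -4.7855.


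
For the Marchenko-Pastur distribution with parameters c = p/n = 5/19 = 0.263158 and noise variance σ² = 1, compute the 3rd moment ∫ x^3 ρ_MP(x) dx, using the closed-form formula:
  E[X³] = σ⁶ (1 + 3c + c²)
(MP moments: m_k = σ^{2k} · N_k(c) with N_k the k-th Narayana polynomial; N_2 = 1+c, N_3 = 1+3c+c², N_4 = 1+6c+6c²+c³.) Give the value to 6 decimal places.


E[X³] = σ⁶ (1 + 3c + c²) (third MP moment). With σ² = 1 (so σ⁶ = 1) and c = 5/19 = 0.263158: E[X³] = 1 · (1 + 3·0.263158 + (0.263158)²) = 1 · 1.858726.

So E[X^3] = 1.858726.


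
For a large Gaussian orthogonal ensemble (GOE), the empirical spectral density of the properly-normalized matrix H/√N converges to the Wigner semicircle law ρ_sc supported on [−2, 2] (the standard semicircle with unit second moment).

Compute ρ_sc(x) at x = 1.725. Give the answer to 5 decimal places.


ρ_sc(x) = (1/(2π)) √(4 − x²). With x = 1.725:
  4 − x² = 4 − (1.725)² = 4 − 2.975625 = 1.024375.
  √(4 − x²) = 1.012114.
  1/(2π) = 0.159155.
  ρ_sc(1.725) = 0.159155 · 1.012114 = 0.161083.

Rounded to 5 decimal places: ρ_sc(1.725) ≈ 0.16108.


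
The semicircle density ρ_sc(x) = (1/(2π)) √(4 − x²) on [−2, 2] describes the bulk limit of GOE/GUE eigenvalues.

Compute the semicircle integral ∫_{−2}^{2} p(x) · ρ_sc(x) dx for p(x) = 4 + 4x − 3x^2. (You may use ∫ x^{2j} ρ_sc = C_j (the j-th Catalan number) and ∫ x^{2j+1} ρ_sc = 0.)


Write p(x) = Σ a_i x^i, split into monomials and integrate each against ρ_sc separately.
Using ∫ x^{2j} ρ_sc = C_j = (1/(j+1)) C(2j, j) (Catalan numbers) and ∫ x^{2j+1} ρ_sc = 0 (odd monomials vanish by symmetry):
  i = 0 (even): a_0 · C_{0} = 4 · 1 = 4
  i = 1 (odd): ∫ x^1 ρ_sc = 0 (vanishes)
  i = 2 (even): a_2 · C_{1} = -3 · 1 = -3

Summing the contributions: ∫_{−2}^{2} p(x) ρ_sc(x) dx = 4 + (-3) = 1.


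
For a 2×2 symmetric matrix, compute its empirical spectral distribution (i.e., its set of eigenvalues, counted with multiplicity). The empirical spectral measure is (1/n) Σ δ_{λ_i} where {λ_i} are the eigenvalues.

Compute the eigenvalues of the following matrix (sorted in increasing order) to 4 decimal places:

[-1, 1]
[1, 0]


Since M is real symmetric, both eigenvalues are real; they are the roots of det(λI − M) = λ² − (tr M) λ + det M.
tr M = -1 + 0 = -1.
det M = (-1)·0 − 1² = 0 − 1 = -1.
Characteristic polynomial: λ² + λ − 1 = 0.
Discriminant Δ = (tr M)² − 4·det M = 1 − (-4) = 5; √Δ = 2.236068.
λ = (tr M ± √Δ)/2 = (-1 ± 2.236068)/2, giving (tr M − √Δ)/2 = -1.6180 and (tr M + √Δ)/2 = 0.6180.

Eigenvalues sorted in increasing order: [-1.6180, 0.6180].


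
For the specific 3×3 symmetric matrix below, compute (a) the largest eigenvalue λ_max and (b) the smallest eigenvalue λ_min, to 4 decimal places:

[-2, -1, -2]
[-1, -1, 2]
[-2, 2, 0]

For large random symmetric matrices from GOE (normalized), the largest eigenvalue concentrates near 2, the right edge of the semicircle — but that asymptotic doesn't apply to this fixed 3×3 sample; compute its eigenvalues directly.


Since M is real symmetric, all three eigenvalues are real; they are the roots of det(λI − M) = λ³ − (tr M) λ² + s λ − det M, where s is the sum of the principal 2×2 minors.
tr M = -2 + (-1) + 0 = -3.
s = ((-2)·(-1) − (-1)²) + ((-2)·0 − (-2)²) + ((-1)·0 − 2²) = 1 + (-4) + (-4) = -7.
det M (expand along row 1) = (-2)·(-4) − (-1)·4 + (-2)·(-4) = 20.
Characteristic polynomial: λ³ + 3λ² − 7λ − 20 = 0.
Substitute λ = y + (tr M)/3 = y − 1.000000 to remove the quadratic term: y³ + p·y + q = 0 with p = s − (tr M)²/3 = -10.000000 and q = −2(tr M)³/27 + (tr M)·s/3 − det M = -11.000000.
Three real roots ⇒ use the trigonometric (Viète) form: r = 2√(−p/3) = 3.651484, φ = arccos(3q/(p·r)) = arccos(0.903742) = 0.442364 rad.
y_k = r·cos(φ/3 − 2πk/3) for k = 0, 1, 2 gives y = 3.611859, -1.341325, -2.270534.
λ_k = y_k − 1.000000 gives λ = 2.6119, -2.3413, -3.2705 (check: the sum is -3.0000 = tr M).

Hence λ_max = 2.6119 and λ_min = -3.2705.


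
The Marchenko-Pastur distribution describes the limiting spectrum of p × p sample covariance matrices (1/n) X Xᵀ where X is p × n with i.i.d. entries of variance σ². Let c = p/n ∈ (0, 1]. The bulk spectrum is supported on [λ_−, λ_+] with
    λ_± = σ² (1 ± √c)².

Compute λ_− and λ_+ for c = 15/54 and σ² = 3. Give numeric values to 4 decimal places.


c = 15/54 = 0.277778; √c = 0.527046.
λ_− = σ² (1 − √c)² = 3 · (1 − 0.527046)² = 3 · (0.472954)² = 0.671056.
λ_+ = σ² (1 + √c)² = 3 · (1 + 0.527046)² = 3 · (1.527046)² = 6.995611.

Rounded to 4 decimal places: λ_− ≈ 0.6711, λ_+ ≈ 6.9956.


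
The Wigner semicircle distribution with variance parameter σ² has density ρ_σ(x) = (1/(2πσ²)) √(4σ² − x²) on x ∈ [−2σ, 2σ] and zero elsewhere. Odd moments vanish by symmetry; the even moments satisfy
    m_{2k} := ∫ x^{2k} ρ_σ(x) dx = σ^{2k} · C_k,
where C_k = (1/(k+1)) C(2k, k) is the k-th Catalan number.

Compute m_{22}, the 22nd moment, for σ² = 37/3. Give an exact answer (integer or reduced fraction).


By the scaled semicircle moment identity, m_{2k} = σ^{2k} · C_k with k = 11.
C_11 = (1/(k+1)) · C(2k, k) = (1/12) · C(22, 11) = (1/12) · 705432 = 58786.
σ^{2k} = (σ²)^k = (37/3)^11 = 177917621779460413/177147.

Therefore m_{22} = σ^{22} · C_11 = (177917621779460413/177147) · 58786 = 10459065313927359838618/177147.


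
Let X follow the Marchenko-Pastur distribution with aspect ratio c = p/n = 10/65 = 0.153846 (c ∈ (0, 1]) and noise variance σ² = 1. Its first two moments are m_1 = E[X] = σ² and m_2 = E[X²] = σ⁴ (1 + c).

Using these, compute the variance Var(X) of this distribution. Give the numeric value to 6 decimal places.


m_1 = E[X] = σ² = 1, so m_1² = 1.
m_2 = E[X²] = σ⁴ (1 + c) = 1 · (1 + 0.153846) = 1 · 1.153846 = 1.153846.
(Note m_2 − m_1² simplifies to c · σ⁴ = 0.153846 · 1.)

Var(X) = m_2 − m_1² = 1.153846 − 1 = 0.153846.


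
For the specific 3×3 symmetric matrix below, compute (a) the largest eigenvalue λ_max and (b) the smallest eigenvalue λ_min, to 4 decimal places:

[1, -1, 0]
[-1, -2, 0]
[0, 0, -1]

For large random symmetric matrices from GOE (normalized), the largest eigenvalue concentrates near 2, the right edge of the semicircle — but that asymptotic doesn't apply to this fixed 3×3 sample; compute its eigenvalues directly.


Since M is real symmetric, all three eigenvalues are real; they are the roots of det(λI − M) = λ³ − (tr M) λ² + s λ − det M, where s is the sum of the principal 2×2 minors.
tr M = 1 + (-2) + (-1) = -2.
s = (1·(-2) − (-1)²) + (1·(-1) − 0²) + ((-2)·(-1) − 0²) = -3 + (-1) + 2 = -2.
det M (expand along row 1) = 1·2 − (-1)·1 + 0·0 = 3.
Characteristic polynomial: λ³ + 2λ² − 2λ − 3 = 0.
Substitute λ = y + (tr M)/3 = y − 0.666667 to remove the quadratic term: y³ + p·y + q = 0 with p = s − (tr M)²/3 = -3.333333 and q = −2(tr M)³/27 + (tr M)·s/3 − det M = -1.074074.
Three real roots ⇒ use the trigonometric (Viète) form: r = 2√(−p/3) = 2.108185, φ = arccos(3q/(p·r)) = arccos(0.458530) = 1.094456 rad.
y_k = r·cos(φ/3 − 2πk/3) for k = 0, 1, 2 gives y = 1.969442, -0.333333, -1.636109.
λ_k = y_k − 0.666667 gives λ = 1.3028, -1.0000, -2.3028 (check: the sum is -2.0000 = tr M).

Hence λ_max = 1.3028 and λ_min = -2.3028.


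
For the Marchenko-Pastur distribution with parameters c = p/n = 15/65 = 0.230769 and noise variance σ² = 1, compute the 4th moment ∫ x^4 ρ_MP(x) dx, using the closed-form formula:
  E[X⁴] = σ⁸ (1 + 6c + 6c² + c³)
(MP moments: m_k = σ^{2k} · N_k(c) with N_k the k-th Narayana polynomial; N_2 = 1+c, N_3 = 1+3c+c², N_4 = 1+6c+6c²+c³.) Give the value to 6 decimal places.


E[X⁴] = σ⁸ (1 + 6c + 6c² + c³) (fourth MP moment). With σ² = 1 (so σ⁸ = 1) and c = 15/65 = 0.230769: E[X⁴] = 1 · (1 + 6·0.230769 + 6·(0.230769)² + (0.230769)³) = 1 · 2.716431.

So E[X^4] = 2.716431.


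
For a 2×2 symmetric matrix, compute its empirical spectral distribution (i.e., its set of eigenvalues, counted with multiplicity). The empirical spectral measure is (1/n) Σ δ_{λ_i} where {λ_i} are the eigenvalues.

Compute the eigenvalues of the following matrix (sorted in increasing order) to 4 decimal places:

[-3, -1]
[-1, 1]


Since M is real symmetric, both eigenvalues are real; they are the roots of det(λI − M) = λ² − (tr M) λ + det M.
tr M = -3 + 1 = -2.
det M = (-3)·1 − (-1)² = -3 − 1 = -4.
Characteristic polynomial: λ² + 2λ − 4 = 0.
Discriminant Δ = (tr M)² − 4·det M = 4 − (-16) = 20; √Δ = 4.472136.
λ = (tr M ± √Δ)/2 = (-2 ± 4.472136)/2, giving (tr M − √Δ)/2 = -3.2361 and (tr M + √Δ)/2 = 1.2361.

Eigenvalues sorted in increasing order: [-3.2361, 1.2361].


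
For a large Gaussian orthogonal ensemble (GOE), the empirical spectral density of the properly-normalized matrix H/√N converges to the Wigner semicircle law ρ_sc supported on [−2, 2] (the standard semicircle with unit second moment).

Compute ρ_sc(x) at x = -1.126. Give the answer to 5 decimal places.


ρ_sc(x) = (1/(2π)) √(4 − x²). With x = -1.126:
  4 − x² = 4 − (-1.126)² = 4 − 1.267876 = 2.732124.
  √(4 − x²) = 1.652914.
  1/(2π) = 0.159155.
  ρ_sc(-1.126) = 0.159155 · 1.652914 = 0.263069.

Rounded to 5 decimal places: ρ_sc(-1.126) ≈ 0.26307.


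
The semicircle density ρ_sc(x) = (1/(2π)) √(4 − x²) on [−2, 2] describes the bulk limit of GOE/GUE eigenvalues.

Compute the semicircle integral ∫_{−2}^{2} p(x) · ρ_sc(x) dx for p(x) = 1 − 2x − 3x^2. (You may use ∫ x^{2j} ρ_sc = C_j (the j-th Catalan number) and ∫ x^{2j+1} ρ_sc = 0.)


Write p(x) = Σ a_i x^i, split into monomials and integrate each against ρ_sc separately.
Using ∫ x^{2j} ρ_sc = C_j = (1/(j+1)) C(2j, j) (Catalan numbers) and ∫ x^{2j+1} ρ_sc = 0 (odd monomials vanish by symmetry):
  i = 0 (even): a_0 · C_{0} = 1 · 1 = 1
  i = 1 (odd): ∫ x^1 ρ_sc = 0 (vanishes)
  i = 2 (even): a_2 · C_{1} = -3 · 1 = -3

Summing the contributions: ∫_{−2}^{2} p(x) ρ_sc(x) dx = 1 + (-3) = -2.


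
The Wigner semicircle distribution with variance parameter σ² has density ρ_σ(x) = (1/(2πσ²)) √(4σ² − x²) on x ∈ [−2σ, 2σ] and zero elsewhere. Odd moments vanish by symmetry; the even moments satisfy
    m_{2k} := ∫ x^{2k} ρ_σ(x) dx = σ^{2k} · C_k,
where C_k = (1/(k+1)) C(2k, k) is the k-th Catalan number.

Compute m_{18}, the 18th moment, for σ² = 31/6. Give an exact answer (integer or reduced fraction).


By the scaled semicircle moment identity, m_{2k} = σ^{2k} · C_k with k = 9.
C_9 = (1/(k+1)) · C(2k, k) = (1/10) · C(18, 9) = (1/10) · 48620 = 4862.
σ^{2k} = (σ²)^k = (31/6)^9 = 26439622160671/10077696.

Therefore m_{18} = σ^{18} · C_9 = (26439622160671/10077696) · 4862 = 64274721472591201/5038848.


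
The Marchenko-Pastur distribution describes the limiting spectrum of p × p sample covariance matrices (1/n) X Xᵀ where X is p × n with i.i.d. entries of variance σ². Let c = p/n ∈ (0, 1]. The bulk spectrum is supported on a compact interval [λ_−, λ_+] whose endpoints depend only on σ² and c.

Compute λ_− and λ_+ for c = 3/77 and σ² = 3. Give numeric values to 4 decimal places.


c = 3/77 = 0.038961; √c = 0.197386.
λ_− = σ² (1 − √c)² = 3 · (1 − 0.197386)² = 3 · (0.802614)² = 1.932570.
λ_+ = σ² (1 + √c)² = 3 · (1 + 0.197386)² = 3 · (1.197386)² = 4.301196.

Rounded to 4 decimal places: λ_− ≈ 1.9326, λ_+ ≈ 4.3012.


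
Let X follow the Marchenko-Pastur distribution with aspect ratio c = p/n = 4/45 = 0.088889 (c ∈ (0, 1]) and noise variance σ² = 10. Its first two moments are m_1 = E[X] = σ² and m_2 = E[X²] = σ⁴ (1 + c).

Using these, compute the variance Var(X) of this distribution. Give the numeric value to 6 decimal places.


m_1 = E[X] = σ² = 10, so m_1² = 100.
m_2 = E[X²] = σ⁴ (1 + c) = 100 · (1 + 0.088889) = 100 · 1.088889 = 108.888889.
(Note m_2 − m_1² simplifies to c · σ⁴ = 0.088889 · 100.)

Var(X) = m_2 − m_1² = 108.888889 − 100 = 8.888889.


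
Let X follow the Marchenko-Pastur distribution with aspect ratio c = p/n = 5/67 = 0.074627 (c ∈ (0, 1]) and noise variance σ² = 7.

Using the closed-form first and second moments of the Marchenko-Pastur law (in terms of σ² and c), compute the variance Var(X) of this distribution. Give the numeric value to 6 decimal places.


Recall the MP moments m_1 = E[X] = σ² and m_2 = E[X²] = σ⁴ (1 + c).
m_1 = E[X] = σ² = 7, so m_1² = 49.
m_2 = E[X²] = σ⁴ (1 + c) = 49 · (1 + 0.074627) = 49 · 1.074627 = 52.656716.
(Note m_2 − m_1² simplifies to c · σ⁴ = 0.074627 · 49.)

Var(X) = m_2 − m_1² = 52.656716 − 49 = 3.656716.


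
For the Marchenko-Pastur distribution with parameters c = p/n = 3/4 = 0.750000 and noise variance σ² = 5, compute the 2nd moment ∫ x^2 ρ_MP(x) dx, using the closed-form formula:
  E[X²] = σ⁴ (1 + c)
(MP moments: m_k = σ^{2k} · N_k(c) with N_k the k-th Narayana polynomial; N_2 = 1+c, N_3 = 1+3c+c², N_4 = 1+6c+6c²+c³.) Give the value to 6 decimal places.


E[X²] = σ⁴ (1 + c) (second MP moment). With σ² = 5 (so σ⁴ = 25) and c = 3/4 = 0.750000: E[X²] = 25 · (1 + 0.750000) = 25 · 1.750000.

So E[X^2] = 43.750000.


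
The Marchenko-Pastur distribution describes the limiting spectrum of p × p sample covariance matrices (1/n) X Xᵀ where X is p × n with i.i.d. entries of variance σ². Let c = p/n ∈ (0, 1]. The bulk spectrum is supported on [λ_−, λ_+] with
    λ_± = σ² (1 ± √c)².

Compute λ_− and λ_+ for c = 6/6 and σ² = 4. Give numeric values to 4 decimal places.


c = 6/6 = 1.000000; √c = 1.000000.
λ_− = σ² (1 − √c)² = 4 · (1 − 1.000000)² = 4 · (0.000000)² = 0.000000.
λ_+ = σ² (1 + √c)² = 4 · (1 + 1.000000)² = 4 · (2.000000)² = 16.000000.

Rounded to 4 decimal places: λ_− ≈ 0.0000, λ_+ ≈ 16.0000.


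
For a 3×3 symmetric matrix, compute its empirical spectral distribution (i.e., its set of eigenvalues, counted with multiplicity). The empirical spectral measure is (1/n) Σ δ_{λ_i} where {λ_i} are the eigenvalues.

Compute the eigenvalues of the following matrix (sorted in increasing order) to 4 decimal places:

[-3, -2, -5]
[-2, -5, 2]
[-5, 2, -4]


Since M is real symmetric, all three eigenvalues are real; they are the roots of det(λI − M) = λ³ − (tr M) λ² + s λ − det M, where s is the sum of the principal 2×2 minors.
tr M = -3 + (-5) + (-4) = -12.
s = ((-3)·(-5) − (-2)²) + ((-3)·(-4) − (-5)²) + ((-5)·(-4) − 2²) = 11 + (-13) + 16 = 14.
det M (expand along row 1) = (-3)·16 − (-2)·18 + (-5)·(-29) = 133.
Characteristic polynomial: λ³ + 12λ² + 14λ − 133 = 0.
Substitute λ = y + (tr M)/3 = y − 4.000000 to remove the quadratic term: y³ + p·y + q = 0 with p = s − (tr M)²/3 = -34.000000 and q = −2(tr M)³/27 + (tr M)·s/3 − det M = -61.000000.
Three real roots ⇒ use the trigonometric (Viète) form: r = 2√(−p/3) = 6.733003, φ = arccos(3q/(p·r)) = arccos(0.799399) = 0.644503 rad.
y_k = r·cos(φ/3 − 2πk/3) for k = 0, 1, 2 gives y = 6.578223, -2.046037, -4.532186.
λ_k = y_k − 4.000000 gives λ = 2.5782, -6.0460, -8.5322 (check: the sum is -12.0000 = tr M).

Eigenvalues sorted in increasing order: [-8.5322, -6.0460, 2.5782].


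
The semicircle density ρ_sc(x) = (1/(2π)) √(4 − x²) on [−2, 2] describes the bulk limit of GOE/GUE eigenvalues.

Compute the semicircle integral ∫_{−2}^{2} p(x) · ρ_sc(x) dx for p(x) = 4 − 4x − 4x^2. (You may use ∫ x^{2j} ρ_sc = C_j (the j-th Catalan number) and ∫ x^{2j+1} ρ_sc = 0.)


Write p(x) = Σ a_i x^i, split into monomials and integrate each against ρ_sc separately.
Using ∫ x^{2j} ρ_sc = C_j = (1/(j+1)) C(2j, j) (Catalan numbers) and ∫ x^{2j+1} ρ_sc = 0 (odd monomials vanish by symmetry):
  i = 0 (even): a_0 · C_{0} = 4 · 1 = 4
  i = 1 (odd): ∫ x^1 ρ_sc = 0 (vanishes)
  i = 2 (even): a_2 · C_{1} = -4 · 1 = -4

Summing the contributions: ∫_{−2}^{2} p(x) ρ_sc(x) dx = 4 + (-4) = 0.


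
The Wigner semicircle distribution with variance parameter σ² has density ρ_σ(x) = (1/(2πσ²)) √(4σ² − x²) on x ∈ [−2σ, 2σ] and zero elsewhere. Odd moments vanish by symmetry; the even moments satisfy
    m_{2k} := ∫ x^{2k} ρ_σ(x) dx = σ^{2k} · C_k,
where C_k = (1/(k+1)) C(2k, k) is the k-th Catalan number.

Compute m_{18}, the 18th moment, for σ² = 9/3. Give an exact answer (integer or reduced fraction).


By the scaled semicircle moment identity, m_{2k} = σ^{2k} · C_k with k = 9.
C_9 = (1/(k+1)) · C(2k, k) = (1/10) · C(18, 9) = (1/10) · 48620 = 4862.
σ^{2k} = (σ²)^k = (9/3)^9 = 19683.

Therefore m_{18} = σ^{18} · C_9 = 19683 · 4862 = 95698746.


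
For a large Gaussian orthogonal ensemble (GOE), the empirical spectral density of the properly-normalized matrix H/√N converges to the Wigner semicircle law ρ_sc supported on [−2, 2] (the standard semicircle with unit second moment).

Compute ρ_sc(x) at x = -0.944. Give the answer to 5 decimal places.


ρ_sc(x) = (1/(2π)) √(4 − x²). With x = -0.944:
  4 − x² = 4 − (-0.944)² = 4 − 0.891136 = 3.108864.
  √(4 − x²) = 1.763197.
  1/(2π) = 0.159155.
  ρ_sc(-0.944) = 0.159155 · 1.763197 = 0.280622.

Rounded to 5 decimal places: ρ_sc(-0.944) ≈ 0.28062.


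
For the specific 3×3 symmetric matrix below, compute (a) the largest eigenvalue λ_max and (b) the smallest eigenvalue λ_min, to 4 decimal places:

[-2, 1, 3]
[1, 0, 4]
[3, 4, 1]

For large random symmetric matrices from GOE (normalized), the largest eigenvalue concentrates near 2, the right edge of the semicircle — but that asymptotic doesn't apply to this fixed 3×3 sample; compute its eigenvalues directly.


Since M is real symmetric, all three eigenvalues are real; they are the roots of det(λI − M) = λ³ − (tr M) λ² + s λ − det M, where s is the sum of the principal 2×2 minors.
tr M = -2 + 0 + 1 = -1.
s = ((-2)·0 − 1²) + ((-2)·1 − 3²) + (0·1 − 4²) = -1 + (-11) + (-16) = -28.
det M (expand along row 1) = (-2)·(-16) − 1·(-11) + 3·4 = 55.
Characteristic polynomial: λ³ + λ² − 28λ − 55 = 0.
Substitute λ = y + (tr M)/3 = y − 0.333333 to remove the quadratic term: y³ + p·y + q = 0 with p = s − (tr M)²/3 = -28.333333 and q = −2(tr M)³/27 + (tr M)·s/3 − det M = -45.592593.
Three real roots ⇒ use the trigonometric (Viète) form: r = 2√(−p/3) = 6.146363, φ = arccos(3q/(p·r)) = arccos(0.785416) = 0.667429 rad.
y_k = r·cos(φ/3 − 2πk/3) for k = 0, 1, 2 gives y = 5.994880, -1.822965, -4.171915.
λ_k = y_k − 0.333333 gives λ = 5.6615, -2.1563, -4.5052 (check: the sum is -1.0000 = tr M).

Hence λ_max = 5.6615 and λ_min = -4.5052.


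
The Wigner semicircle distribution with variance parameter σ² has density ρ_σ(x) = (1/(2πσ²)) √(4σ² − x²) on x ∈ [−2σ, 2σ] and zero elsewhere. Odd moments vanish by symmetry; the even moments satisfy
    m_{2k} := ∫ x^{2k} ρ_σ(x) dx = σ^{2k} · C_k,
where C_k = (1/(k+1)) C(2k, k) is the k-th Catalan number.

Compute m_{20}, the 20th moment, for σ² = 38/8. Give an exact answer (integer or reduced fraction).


By the scaled semicircle moment identity, m_{2k} = σ^{2k} · C_k with k = 10.
C_10 = (1/(k+1)) · C(2k, k) = (1/11) · C(20, 10) = (1/11) · 184756 = 16796.
σ^{2k} = (σ²)^k = (38/8)^10 = 6131066257801/1048576.

Therefore m_{20} = σ^{20} · C_10 = (6131066257801/1048576) · 16796 = 25744347216506399/262144.


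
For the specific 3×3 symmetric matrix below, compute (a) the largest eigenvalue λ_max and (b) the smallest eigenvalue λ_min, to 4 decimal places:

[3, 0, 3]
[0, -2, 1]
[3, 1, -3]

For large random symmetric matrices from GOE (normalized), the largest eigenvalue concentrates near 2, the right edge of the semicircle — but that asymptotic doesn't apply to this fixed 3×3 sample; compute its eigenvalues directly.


Since M is real symmetric, all three eigenvalues are real; they are the roots of det(λI − M) = λ³ − (tr M) λ² + s λ − det M, where s is the sum of the principal 2×2 minors.
tr M = 3 + (-2) + (-3) = -2.
s = (3·(-2) − 0²) + (3·(-3) − 3²) + ((-2)·(-3) − 1²) = -6 + (-18) + 5 = -19.
det M (expand along row 1) = 3·5 − 0·(-3) + 3·6 = 33.
Characteristic polynomial: λ³ + 2λ² − 19λ − 33 = 0.
Substitute λ = y + (tr M)/3 = y − 0.666667 to remove the quadratic term: y³ + p·y + q = 0 with p = s − (tr M)²/3 = -20.333333 and q = −2(tr M)³/27 + (tr M)·s/3 − det M = -19.740741.
Three real roots ⇒ use the trigonometric (Viète) form: r = 2√(−p/3) = 5.206833, φ = arccos(3q/(p·r)) = arccos(0.559374) = 0.977166 rad.
y_k = r·cos(φ/3 − 2πk/3) for k = 0, 1, 2 gives y = 4.933058, -1.023601, -3.909456.
λ_k = y_k − 0.666667 gives λ = 4.2664, -1.6903, -4.5761 (check: the sum is -2.0000 = tr M).

Hence λ_max = 4.2664 and λ_min = -4.5761.
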